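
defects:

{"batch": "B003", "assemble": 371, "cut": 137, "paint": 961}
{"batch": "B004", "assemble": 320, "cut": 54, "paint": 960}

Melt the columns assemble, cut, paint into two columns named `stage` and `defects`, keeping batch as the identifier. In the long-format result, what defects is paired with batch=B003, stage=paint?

961

Unpivoting turns each (batch, wide-column) pair into one long row.
The wide cell at row B003, column paint holds 961, so the long row (B003, paint) has defects=961.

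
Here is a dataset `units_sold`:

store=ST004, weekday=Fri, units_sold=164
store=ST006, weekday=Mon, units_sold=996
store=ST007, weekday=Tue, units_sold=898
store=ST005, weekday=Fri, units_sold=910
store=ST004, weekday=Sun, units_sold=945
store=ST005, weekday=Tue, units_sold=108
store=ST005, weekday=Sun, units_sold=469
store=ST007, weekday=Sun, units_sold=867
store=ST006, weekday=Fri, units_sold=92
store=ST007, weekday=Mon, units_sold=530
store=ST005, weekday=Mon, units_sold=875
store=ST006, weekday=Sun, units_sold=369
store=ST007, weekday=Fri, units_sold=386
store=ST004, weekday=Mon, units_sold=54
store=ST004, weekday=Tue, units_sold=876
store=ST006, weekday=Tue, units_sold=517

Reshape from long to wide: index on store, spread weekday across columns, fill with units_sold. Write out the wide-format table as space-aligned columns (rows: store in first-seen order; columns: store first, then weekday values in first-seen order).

Columns: store plus the 4 distinct weekday values (Fri, Mon, Tue, Sun).
For example, row ST004 column Fri takes units_sold=164 from the long row (ST004, Fri).

store  Fri  Mon  Tue  Sun
ST004  164  54   876  945
ST006  92   996  517  369
ST007  386  530  898  867
ST005  910  875  108  469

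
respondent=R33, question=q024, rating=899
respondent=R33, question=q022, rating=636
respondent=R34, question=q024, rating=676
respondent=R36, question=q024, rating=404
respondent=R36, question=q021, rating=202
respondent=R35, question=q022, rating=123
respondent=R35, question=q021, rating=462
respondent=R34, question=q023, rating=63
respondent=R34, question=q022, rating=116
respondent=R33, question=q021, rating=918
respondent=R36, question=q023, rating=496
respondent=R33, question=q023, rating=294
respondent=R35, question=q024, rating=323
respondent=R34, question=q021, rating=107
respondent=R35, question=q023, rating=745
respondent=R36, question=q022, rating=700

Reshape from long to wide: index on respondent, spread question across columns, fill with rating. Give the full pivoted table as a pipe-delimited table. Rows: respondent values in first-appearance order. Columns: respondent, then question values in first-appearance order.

Columns: respondent plus the 4 distinct question values (q024, q022, q021, q023).
For example, row R33 column q024 takes rating=899 from the long row (R33, q024).

| respondent | q024 | q022 | q021 | q023 |
| R33 | 899 | 636 | 918 | 294 |
| R34 | 676 | 116 | 107 | 63 |
| R36 | 404 | 700 | 202 | 496 |
| R35 | 323 | 123 | 462 | 745 |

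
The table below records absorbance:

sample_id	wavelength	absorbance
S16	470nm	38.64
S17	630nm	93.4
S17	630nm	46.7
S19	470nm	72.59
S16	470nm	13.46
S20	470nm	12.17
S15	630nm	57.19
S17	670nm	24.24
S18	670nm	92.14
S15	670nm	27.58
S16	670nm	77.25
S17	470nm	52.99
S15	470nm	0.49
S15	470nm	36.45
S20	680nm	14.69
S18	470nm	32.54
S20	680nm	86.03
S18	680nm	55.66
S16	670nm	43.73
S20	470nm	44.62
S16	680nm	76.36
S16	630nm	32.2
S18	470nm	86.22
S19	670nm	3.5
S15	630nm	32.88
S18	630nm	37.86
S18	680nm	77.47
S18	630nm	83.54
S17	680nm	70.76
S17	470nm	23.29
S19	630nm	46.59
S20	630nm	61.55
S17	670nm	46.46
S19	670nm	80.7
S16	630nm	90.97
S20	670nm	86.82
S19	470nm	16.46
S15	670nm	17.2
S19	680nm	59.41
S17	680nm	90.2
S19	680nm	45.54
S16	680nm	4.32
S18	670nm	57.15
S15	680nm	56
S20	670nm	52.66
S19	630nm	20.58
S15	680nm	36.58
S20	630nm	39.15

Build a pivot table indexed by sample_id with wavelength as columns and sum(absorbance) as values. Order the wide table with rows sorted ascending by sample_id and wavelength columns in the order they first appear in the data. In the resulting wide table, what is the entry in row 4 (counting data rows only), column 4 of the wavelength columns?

With rows sorted ascending by sample_id, row 4 is sample_id=S18. wavelength columns in first-appearance order: 470nm, 630nm, 670nm, 680nm; column 4 is 680nm.
Long rows with sample_id=S18, wavelength=680nm: 55.66 + 77.47 = 133.13.

133.13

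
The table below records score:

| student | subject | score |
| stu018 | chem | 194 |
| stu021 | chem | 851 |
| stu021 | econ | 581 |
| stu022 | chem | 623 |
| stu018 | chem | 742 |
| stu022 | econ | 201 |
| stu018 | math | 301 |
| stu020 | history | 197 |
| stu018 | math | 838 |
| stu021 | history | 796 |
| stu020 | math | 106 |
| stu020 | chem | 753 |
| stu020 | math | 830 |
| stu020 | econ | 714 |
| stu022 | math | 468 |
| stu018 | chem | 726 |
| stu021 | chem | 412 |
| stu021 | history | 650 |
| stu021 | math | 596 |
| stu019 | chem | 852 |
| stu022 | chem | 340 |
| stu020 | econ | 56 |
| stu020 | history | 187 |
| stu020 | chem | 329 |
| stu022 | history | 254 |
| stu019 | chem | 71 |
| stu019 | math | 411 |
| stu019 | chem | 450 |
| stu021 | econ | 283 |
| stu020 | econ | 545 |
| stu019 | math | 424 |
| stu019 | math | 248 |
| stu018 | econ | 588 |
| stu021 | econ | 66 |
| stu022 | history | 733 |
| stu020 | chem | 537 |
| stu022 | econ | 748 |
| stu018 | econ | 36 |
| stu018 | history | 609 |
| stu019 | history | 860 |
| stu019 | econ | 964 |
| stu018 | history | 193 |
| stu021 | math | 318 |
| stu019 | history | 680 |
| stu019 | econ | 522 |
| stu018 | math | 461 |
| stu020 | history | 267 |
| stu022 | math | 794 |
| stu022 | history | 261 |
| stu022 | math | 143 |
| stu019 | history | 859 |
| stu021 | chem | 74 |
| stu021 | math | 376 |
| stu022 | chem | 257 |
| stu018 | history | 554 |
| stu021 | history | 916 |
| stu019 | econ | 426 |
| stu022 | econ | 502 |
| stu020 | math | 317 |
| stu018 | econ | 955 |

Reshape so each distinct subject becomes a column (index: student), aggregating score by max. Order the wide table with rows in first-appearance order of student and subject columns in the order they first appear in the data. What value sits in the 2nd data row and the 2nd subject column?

581

With rows in first-appearance order of student, row 2 is student=stu021. subject columns in first-appearance order: chem, econ, math, history; column 2 is econ.
Long rows with student=stu021, subject=econ: max(581, 283, 66) = 581.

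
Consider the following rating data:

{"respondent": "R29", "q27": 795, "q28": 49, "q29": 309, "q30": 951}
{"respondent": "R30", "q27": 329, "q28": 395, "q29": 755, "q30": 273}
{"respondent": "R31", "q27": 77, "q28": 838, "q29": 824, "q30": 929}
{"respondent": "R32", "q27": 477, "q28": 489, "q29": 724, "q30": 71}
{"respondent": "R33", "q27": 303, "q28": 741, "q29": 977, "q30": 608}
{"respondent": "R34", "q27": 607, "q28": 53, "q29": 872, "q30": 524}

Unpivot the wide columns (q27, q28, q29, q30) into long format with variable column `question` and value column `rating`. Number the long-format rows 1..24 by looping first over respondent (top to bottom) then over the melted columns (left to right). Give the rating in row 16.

24 rows total (6 × 4). Row 16: index ⌊(16-1)/4⌋ = 3 into respondent → R32; (16-1) mod 4 = 3 into the melted columns → q30.
So row 16 is (R32, q30, 71); rating = 71.

71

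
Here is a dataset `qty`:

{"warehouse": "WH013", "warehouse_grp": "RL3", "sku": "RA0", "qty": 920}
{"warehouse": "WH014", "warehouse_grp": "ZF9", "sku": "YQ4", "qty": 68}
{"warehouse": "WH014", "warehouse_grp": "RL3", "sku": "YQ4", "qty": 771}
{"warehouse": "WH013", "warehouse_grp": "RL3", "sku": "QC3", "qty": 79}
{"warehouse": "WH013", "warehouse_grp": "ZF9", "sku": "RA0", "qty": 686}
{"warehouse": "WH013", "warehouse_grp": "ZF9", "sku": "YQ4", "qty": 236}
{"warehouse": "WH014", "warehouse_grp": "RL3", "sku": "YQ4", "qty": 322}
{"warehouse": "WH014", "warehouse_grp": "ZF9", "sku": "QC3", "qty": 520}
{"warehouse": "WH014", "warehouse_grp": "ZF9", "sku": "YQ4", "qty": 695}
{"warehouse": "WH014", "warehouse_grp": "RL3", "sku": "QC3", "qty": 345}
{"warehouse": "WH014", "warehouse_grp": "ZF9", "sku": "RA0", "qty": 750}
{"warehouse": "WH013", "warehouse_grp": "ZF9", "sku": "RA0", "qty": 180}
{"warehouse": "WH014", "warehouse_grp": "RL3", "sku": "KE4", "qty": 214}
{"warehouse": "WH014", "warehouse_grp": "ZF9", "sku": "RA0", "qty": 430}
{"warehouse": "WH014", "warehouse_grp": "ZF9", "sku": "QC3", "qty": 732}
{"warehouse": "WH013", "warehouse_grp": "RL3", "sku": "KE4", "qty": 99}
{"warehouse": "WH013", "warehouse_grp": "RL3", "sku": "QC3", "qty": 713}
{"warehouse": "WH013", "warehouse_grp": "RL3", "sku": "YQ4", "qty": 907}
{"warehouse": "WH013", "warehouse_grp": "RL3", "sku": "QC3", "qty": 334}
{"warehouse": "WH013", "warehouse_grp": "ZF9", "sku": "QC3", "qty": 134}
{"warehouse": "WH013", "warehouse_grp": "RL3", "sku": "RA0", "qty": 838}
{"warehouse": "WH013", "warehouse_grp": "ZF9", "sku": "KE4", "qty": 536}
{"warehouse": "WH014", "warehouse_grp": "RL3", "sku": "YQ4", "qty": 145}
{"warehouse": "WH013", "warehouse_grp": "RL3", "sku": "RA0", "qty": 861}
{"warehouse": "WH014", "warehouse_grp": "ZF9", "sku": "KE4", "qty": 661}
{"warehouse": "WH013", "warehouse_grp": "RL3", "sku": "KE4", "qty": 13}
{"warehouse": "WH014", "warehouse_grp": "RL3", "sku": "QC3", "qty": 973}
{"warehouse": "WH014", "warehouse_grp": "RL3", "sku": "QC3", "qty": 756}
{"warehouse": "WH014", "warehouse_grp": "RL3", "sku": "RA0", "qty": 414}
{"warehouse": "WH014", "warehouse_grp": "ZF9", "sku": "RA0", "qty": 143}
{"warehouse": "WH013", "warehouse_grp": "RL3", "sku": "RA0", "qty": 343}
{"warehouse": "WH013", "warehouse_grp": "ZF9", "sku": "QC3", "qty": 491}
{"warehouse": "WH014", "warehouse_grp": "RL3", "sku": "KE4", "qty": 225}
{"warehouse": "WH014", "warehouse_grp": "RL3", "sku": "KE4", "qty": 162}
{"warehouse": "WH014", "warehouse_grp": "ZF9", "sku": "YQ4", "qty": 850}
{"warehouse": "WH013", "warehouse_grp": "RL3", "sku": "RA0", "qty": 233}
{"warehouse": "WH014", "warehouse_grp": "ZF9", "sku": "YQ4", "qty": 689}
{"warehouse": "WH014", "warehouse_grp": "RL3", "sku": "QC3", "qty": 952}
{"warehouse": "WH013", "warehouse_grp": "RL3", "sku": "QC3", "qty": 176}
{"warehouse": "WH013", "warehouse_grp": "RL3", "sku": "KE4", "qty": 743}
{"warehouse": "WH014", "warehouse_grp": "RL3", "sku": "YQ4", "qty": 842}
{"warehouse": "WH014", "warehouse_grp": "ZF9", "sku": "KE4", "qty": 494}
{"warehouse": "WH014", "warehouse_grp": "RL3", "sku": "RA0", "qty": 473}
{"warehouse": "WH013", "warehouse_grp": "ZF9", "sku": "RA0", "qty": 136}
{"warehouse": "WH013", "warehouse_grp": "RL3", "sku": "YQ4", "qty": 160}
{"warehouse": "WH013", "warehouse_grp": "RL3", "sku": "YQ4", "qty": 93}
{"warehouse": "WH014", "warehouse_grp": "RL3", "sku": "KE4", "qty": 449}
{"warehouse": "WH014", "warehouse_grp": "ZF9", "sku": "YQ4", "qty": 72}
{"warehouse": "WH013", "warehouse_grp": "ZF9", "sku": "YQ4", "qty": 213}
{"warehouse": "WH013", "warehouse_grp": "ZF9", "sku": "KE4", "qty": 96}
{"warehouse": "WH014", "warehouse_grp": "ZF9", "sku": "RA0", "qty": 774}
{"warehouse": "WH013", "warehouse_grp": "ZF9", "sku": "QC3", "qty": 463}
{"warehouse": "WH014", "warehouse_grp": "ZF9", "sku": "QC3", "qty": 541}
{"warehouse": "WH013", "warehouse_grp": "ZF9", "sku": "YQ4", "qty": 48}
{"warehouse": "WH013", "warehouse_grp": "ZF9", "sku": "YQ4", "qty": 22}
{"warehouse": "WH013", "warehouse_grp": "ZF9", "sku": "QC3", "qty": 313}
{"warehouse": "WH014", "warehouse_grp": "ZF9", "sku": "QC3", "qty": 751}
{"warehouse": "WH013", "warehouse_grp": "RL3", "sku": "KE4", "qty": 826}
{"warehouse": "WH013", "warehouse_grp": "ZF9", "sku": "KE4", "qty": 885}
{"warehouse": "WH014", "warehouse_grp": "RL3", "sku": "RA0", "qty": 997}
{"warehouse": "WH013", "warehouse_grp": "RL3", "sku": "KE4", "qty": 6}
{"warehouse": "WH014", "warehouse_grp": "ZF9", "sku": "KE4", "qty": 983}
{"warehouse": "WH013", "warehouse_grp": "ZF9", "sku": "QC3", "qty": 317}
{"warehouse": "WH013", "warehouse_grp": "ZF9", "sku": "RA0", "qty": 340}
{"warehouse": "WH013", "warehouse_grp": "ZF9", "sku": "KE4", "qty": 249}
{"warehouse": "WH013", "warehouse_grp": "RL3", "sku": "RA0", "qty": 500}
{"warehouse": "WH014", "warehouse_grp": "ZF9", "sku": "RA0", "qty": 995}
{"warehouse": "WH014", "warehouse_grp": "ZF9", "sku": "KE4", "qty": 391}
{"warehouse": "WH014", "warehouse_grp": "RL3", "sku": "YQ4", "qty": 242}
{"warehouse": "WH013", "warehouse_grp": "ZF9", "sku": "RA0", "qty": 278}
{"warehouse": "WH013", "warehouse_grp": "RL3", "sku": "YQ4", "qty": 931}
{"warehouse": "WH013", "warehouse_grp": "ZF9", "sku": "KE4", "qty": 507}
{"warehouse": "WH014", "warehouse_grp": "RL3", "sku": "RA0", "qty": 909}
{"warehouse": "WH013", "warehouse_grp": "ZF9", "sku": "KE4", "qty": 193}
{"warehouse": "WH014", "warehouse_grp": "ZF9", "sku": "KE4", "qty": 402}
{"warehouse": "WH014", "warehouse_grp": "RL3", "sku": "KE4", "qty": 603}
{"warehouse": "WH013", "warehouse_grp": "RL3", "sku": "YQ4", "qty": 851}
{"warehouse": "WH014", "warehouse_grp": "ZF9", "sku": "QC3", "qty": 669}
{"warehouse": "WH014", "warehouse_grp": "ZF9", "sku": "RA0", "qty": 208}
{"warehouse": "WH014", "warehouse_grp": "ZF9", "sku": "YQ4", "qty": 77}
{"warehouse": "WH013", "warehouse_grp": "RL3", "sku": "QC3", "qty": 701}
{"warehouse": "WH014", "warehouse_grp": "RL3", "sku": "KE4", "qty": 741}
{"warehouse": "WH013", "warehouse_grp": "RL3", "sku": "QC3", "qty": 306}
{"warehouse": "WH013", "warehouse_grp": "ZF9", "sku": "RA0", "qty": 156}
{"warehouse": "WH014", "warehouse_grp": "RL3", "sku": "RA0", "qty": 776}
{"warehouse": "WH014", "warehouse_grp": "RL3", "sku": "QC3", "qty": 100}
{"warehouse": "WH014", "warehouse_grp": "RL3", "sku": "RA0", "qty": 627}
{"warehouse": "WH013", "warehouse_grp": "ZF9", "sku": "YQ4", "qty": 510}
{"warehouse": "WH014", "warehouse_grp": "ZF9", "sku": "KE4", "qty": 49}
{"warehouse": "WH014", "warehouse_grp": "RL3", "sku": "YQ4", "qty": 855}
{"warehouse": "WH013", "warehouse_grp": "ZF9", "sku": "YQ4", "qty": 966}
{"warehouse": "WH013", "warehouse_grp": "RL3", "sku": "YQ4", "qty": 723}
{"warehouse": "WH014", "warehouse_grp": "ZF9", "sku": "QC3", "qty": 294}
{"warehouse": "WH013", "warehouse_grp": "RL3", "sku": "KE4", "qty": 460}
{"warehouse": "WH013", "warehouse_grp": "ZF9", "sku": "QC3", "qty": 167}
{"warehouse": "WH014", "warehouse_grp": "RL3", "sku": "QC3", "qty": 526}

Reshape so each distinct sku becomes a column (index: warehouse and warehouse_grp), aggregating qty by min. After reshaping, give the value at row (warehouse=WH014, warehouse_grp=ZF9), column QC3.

Rows with warehouse=WH014, warehouse_grp=ZF9 and sku=QC3: qty values are 520, 732, 541, 751, 669, 294.
min(520, 732, 541, 751, 669, 294) = 294.

294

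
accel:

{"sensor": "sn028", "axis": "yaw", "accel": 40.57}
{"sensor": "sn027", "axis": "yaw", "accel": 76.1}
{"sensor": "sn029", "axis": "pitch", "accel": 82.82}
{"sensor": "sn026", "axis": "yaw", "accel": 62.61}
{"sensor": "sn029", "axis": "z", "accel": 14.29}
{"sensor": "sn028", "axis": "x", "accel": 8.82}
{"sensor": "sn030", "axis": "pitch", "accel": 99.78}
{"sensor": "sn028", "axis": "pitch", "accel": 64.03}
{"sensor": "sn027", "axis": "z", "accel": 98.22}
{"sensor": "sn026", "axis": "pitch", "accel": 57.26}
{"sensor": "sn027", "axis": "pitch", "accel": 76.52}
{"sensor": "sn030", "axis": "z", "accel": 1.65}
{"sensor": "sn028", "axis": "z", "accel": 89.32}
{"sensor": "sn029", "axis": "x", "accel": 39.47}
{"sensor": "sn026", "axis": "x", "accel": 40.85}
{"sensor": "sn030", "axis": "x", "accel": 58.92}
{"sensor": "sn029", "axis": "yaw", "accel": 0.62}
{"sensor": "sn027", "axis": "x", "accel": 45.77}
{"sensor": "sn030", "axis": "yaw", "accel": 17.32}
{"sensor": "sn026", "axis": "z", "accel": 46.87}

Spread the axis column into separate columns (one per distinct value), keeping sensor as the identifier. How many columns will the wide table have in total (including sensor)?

5

1 column for sensor plus 4 distinct axis values → 5 columns.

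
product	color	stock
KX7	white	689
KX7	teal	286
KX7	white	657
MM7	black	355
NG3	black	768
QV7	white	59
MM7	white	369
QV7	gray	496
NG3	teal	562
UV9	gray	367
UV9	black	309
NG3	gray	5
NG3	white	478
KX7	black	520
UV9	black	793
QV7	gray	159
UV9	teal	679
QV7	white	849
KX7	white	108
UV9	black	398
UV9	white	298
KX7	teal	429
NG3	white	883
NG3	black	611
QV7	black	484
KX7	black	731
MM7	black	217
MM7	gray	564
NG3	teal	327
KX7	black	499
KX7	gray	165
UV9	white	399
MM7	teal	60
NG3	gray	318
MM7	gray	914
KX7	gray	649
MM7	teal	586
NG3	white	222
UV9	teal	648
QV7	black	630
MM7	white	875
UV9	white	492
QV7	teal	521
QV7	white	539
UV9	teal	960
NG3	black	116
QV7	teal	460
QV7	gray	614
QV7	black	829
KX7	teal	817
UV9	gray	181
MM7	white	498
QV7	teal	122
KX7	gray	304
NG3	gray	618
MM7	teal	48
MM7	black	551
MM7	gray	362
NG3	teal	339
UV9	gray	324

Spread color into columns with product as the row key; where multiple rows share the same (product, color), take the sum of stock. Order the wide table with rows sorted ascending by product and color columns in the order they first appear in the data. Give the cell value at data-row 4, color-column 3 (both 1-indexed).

1943

With rows sorted ascending by product, row 4 is product=QV7. color columns in first-appearance order: white, teal, black, gray; column 3 is black.
Long rows with product=QV7, color=black: 484 + 630 + 829 = 1943.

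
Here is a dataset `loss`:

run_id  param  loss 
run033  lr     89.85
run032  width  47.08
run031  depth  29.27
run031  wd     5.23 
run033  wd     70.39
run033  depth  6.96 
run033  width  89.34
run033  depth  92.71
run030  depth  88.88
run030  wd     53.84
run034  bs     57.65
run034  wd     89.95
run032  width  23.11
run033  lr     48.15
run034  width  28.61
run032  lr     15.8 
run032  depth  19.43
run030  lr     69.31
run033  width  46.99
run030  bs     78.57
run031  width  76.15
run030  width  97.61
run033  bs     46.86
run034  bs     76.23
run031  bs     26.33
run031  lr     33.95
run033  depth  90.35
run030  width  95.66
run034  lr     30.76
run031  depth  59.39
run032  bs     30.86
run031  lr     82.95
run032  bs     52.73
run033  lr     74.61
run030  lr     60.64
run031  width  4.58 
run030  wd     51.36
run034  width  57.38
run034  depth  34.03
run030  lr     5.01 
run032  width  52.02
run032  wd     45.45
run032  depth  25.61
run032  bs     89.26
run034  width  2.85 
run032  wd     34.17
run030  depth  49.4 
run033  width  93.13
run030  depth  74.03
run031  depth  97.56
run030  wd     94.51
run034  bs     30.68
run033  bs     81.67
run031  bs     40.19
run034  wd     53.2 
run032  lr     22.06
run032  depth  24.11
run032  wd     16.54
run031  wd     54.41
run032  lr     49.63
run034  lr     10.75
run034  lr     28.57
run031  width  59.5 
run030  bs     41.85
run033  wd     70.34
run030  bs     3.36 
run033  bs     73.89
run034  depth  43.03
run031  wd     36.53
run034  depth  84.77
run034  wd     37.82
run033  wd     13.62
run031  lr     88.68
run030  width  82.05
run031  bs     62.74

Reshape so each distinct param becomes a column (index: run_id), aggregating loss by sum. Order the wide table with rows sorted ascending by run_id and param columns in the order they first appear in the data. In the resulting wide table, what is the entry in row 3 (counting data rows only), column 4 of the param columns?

With rows sorted ascending by run_id, row 3 is run_id=run032. param columns in first-appearance order: lr, width, depth, wd, bs; column 4 is wd.
Long rows with run_id=run032, param=wd: 45.45 + 34.17 + 16.54 = 96.16.

96.16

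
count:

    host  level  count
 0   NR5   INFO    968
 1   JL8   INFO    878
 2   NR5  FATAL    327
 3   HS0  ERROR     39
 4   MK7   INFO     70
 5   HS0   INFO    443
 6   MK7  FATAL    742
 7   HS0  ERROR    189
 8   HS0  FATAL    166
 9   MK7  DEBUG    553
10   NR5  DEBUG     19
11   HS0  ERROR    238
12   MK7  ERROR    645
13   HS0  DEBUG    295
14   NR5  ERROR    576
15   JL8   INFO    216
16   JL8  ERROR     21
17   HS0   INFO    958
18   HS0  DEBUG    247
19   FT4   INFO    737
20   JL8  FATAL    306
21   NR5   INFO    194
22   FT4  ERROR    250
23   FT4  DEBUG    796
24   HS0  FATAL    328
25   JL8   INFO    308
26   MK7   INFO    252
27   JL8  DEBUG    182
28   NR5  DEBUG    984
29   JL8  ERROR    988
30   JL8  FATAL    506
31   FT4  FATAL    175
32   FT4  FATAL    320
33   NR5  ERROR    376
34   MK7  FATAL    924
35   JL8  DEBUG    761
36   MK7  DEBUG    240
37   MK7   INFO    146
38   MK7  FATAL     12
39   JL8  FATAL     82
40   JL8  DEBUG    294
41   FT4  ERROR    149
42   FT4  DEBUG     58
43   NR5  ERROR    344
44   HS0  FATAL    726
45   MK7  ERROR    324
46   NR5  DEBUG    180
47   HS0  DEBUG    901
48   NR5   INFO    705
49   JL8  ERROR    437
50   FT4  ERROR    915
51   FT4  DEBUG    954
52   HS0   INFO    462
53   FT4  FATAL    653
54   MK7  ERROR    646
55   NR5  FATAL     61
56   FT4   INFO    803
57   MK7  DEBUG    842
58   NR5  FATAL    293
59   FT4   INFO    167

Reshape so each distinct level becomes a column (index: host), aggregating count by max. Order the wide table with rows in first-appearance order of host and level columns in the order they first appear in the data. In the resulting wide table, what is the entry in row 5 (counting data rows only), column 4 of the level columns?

954

With rows in first-appearance order of host, row 5 is host=FT4. level columns in first-appearance order: INFO, FATAL, ERROR, DEBUG; column 4 is DEBUG.
Long rows with host=FT4, level=DEBUG: max(796, 58, 954) = 954.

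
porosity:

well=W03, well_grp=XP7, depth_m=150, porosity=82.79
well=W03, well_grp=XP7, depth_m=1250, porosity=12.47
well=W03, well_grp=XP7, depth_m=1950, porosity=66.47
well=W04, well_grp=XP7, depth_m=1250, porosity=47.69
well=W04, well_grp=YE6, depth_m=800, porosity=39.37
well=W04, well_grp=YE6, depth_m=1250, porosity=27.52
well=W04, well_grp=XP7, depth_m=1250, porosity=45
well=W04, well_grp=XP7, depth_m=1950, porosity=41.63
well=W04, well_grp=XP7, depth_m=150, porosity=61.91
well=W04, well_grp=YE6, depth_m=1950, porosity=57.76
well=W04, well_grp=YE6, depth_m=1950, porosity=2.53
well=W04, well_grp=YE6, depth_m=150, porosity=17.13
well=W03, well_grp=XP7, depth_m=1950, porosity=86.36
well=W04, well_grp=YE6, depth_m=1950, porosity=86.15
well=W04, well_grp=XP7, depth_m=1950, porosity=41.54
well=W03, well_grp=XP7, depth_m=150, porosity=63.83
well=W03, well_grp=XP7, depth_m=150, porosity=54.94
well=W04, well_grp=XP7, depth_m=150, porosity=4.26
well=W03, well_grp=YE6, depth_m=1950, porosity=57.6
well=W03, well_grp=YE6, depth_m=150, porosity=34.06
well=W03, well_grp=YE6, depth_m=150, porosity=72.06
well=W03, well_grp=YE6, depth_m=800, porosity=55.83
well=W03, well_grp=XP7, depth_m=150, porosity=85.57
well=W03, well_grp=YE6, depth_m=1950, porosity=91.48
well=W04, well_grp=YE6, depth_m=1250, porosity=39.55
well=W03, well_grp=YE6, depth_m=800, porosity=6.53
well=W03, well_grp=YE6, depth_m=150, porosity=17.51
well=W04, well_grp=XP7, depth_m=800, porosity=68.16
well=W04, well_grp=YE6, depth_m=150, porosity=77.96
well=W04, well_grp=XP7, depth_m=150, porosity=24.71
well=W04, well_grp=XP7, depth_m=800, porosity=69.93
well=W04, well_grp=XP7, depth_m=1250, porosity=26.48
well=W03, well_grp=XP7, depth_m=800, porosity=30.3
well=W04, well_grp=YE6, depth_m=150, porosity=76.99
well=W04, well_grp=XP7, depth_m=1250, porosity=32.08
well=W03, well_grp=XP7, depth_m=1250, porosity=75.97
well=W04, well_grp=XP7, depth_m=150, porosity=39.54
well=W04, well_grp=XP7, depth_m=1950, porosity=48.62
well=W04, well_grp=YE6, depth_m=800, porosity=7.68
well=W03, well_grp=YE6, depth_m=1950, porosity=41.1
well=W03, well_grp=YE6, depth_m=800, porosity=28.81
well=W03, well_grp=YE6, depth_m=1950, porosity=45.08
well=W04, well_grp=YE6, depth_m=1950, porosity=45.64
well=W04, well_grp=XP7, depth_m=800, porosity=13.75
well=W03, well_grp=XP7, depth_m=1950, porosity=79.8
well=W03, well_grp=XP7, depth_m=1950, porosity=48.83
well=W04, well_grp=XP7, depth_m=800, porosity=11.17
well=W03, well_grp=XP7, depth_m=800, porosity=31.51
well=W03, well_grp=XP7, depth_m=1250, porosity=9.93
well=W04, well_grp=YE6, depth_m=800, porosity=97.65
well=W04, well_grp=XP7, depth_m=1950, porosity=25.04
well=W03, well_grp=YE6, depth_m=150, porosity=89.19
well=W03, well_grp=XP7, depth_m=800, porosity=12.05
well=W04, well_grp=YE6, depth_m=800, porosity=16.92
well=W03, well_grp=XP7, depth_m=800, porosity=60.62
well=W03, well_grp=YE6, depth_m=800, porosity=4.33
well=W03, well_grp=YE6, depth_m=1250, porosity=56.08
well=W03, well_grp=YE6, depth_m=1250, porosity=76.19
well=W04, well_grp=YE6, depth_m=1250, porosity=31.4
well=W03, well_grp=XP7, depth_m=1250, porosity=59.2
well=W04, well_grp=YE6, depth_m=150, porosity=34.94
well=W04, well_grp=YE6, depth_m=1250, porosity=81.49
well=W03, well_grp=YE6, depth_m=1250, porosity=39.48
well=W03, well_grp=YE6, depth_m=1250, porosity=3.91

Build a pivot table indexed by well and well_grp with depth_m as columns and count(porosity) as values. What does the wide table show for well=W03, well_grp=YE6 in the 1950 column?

4

Rows with well=W03, well_grp=YE6 and depth_m=1950: porosity values are 57.6, 91.48, 41.1, 45.08.
4 rows match — count = 4.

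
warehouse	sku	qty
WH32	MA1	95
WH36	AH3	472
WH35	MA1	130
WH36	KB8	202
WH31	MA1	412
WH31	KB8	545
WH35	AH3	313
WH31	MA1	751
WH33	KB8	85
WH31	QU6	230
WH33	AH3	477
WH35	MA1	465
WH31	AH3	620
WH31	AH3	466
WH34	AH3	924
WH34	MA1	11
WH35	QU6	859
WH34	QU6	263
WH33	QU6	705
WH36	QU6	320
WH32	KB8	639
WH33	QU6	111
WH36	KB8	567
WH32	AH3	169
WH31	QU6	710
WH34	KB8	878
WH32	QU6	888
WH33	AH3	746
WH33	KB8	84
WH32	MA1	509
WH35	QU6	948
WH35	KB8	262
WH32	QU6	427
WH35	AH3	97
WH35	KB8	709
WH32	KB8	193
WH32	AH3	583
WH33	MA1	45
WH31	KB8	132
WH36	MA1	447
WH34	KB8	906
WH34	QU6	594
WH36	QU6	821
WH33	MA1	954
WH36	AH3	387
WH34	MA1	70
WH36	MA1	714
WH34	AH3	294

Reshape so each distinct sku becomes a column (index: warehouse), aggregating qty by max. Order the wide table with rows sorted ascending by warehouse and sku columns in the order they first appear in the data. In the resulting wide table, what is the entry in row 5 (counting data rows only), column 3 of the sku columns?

709

With rows sorted ascending by warehouse, row 5 is warehouse=WH35. sku columns in first-appearance order: MA1, AH3, KB8, QU6; column 3 is KB8.
Long rows with warehouse=WH35, sku=KB8: max(262, 709) = 709.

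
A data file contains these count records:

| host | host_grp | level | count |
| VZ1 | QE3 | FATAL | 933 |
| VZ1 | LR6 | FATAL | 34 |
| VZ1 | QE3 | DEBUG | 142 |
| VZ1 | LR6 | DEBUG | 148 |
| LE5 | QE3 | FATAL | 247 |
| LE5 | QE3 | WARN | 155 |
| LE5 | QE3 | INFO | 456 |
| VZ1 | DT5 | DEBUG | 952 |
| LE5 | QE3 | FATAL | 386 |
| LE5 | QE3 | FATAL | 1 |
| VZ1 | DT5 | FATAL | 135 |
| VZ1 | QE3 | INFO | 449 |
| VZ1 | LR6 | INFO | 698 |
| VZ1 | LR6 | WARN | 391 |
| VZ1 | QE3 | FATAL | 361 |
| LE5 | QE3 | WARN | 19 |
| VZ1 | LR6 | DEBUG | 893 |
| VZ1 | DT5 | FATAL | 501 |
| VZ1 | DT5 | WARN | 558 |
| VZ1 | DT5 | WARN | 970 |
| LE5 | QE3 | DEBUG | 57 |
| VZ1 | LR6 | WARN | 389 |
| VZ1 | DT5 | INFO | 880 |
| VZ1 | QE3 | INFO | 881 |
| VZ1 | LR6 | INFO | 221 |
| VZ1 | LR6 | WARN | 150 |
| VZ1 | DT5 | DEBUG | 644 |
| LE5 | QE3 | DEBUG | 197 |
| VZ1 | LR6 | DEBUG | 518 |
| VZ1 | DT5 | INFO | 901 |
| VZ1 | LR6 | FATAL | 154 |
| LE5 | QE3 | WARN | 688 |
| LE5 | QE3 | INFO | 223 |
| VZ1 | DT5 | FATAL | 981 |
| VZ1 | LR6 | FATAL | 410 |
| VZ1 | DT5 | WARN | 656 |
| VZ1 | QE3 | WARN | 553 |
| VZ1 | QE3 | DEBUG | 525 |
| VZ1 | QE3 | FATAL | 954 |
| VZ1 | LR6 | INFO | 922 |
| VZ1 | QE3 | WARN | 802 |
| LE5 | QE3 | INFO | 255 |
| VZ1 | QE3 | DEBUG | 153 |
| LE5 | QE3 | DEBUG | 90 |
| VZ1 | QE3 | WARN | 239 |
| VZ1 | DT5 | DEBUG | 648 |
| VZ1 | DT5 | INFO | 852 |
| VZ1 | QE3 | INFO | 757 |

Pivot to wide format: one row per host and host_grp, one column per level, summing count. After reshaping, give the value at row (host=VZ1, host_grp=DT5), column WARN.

2184

Rows with host=VZ1, host_grp=DT5 and level=WARN: count values are 558, 970, 656.
558 + 970 + 656 = 2184.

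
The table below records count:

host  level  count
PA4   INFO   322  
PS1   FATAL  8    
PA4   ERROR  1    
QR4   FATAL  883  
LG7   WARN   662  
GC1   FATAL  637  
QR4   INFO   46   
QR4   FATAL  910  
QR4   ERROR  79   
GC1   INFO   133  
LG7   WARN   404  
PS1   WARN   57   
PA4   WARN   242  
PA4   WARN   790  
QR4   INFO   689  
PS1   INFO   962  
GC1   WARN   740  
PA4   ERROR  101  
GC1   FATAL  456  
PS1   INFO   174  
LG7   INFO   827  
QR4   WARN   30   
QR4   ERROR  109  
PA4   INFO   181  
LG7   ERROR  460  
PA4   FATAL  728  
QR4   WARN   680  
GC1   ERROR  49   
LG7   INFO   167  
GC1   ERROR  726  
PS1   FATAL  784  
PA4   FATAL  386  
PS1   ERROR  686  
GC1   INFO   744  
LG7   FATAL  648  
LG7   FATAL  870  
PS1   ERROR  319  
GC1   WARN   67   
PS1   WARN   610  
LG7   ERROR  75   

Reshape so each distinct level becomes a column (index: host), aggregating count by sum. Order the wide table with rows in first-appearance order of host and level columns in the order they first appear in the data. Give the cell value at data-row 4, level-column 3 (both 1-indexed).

With rows in first-appearance order of host, row 4 is host=LG7. level columns in first-appearance order: INFO, FATAL, ERROR, WARN; column 3 is ERROR.
Long rows with host=LG7, level=ERROR: 460 + 75 = 535.

535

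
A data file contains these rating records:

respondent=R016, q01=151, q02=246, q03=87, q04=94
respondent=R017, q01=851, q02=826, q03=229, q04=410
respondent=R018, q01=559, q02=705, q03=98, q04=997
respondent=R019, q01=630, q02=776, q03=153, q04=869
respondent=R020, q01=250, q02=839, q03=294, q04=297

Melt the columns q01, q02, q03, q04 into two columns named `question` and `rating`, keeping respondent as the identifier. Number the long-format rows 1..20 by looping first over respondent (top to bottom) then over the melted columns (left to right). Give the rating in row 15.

20 rows total (5 × 4). Row 15: index ⌊(15-1)/4⌋ = 3 into respondent → R019; (15-1) mod 4 = 2 into the melted columns → q03.
So row 15 is (R019, q03, 153); rating = 153.

153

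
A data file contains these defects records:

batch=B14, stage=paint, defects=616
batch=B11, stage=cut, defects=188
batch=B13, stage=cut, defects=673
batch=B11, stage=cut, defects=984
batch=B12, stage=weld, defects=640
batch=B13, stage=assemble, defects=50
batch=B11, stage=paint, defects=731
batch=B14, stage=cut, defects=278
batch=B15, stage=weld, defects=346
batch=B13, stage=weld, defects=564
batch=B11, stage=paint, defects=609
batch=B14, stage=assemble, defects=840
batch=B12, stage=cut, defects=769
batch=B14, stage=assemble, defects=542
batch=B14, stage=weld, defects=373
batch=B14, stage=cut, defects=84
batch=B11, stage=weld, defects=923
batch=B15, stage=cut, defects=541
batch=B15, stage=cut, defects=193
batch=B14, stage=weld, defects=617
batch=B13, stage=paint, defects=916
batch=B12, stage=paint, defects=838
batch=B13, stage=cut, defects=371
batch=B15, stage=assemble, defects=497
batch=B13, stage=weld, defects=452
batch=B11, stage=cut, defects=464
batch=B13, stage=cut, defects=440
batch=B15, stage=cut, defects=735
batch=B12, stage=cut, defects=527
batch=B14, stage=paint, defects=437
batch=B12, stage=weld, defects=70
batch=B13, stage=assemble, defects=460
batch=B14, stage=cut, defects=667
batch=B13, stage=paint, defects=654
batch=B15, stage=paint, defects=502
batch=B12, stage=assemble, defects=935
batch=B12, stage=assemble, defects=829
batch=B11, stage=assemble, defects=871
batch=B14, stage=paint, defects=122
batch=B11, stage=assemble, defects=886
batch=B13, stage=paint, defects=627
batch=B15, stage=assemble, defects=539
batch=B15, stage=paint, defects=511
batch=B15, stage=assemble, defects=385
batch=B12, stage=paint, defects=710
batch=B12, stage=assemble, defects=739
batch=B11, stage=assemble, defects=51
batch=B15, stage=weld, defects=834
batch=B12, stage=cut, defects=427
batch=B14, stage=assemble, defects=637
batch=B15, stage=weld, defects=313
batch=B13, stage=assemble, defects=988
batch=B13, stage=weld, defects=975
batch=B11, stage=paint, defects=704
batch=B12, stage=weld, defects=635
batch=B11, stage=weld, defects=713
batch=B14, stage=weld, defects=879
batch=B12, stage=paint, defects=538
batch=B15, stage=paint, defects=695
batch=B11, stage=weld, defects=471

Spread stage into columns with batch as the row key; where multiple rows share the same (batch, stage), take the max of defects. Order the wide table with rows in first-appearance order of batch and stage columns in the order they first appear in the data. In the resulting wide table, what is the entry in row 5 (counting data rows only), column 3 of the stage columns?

With rows in first-appearance order of batch, row 5 is batch=B15. stage columns in first-appearance order: paint, cut, weld, assemble; column 3 is weld.
Long rows with batch=B15, stage=weld: max(346, 834, 313) = 834.

834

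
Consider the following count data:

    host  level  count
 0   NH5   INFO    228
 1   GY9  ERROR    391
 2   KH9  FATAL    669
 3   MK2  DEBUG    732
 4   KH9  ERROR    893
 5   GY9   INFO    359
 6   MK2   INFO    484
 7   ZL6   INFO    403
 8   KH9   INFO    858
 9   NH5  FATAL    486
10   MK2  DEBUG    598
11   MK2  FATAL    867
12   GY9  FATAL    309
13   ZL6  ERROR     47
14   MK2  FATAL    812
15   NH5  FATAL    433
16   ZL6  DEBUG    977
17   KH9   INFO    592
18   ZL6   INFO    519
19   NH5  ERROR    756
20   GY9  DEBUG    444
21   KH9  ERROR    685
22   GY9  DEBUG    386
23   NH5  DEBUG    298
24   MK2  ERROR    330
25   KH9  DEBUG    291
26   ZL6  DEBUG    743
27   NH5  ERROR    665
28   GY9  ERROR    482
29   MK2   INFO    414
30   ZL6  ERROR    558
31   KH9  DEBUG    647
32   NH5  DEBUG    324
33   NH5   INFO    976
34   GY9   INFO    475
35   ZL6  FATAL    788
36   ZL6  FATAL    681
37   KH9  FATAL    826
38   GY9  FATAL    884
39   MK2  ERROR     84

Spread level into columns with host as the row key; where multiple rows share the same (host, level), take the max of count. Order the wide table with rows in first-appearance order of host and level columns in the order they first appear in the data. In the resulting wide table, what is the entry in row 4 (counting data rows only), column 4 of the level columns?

With rows in first-appearance order of host, row 4 is host=MK2. level columns in first-appearance order: INFO, ERROR, FATAL, DEBUG; column 4 is DEBUG.
Long rows with host=MK2, level=DEBUG: max(732, 598) = 732.

732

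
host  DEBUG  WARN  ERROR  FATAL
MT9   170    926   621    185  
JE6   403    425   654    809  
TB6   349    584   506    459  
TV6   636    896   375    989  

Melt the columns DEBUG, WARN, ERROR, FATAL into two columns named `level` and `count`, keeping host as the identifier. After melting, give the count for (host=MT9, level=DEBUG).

Unpivoting turns each (host, wide-column) pair into one long row.
The wide cell at row MT9, column DEBUG holds 170, so the long row (MT9, DEBUG) has count=170.

170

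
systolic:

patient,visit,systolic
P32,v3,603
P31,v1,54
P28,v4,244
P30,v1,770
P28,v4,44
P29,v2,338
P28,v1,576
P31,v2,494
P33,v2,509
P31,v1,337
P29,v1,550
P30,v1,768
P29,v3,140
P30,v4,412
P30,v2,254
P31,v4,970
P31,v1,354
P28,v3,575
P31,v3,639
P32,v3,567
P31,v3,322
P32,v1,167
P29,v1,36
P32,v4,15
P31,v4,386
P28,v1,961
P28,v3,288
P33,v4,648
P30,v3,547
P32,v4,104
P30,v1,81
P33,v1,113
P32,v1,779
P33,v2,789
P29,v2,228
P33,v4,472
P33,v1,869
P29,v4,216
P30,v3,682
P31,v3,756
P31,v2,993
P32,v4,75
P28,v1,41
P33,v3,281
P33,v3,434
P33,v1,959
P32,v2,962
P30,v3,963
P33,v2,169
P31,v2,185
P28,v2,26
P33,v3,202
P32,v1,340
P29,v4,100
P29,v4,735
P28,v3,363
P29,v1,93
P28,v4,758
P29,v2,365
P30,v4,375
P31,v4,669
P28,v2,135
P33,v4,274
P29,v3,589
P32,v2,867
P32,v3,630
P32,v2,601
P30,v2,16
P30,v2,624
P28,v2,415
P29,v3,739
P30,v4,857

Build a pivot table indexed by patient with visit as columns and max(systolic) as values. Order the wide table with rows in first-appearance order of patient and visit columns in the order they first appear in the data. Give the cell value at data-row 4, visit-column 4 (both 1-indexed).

624

With rows in first-appearance order of patient, row 4 is patient=P30. visit columns in first-appearance order: v3, v1, v4, v2; column 4 is v2.
Long rows with patient=P30, visit=v2: max(254, 16, 624) = 624.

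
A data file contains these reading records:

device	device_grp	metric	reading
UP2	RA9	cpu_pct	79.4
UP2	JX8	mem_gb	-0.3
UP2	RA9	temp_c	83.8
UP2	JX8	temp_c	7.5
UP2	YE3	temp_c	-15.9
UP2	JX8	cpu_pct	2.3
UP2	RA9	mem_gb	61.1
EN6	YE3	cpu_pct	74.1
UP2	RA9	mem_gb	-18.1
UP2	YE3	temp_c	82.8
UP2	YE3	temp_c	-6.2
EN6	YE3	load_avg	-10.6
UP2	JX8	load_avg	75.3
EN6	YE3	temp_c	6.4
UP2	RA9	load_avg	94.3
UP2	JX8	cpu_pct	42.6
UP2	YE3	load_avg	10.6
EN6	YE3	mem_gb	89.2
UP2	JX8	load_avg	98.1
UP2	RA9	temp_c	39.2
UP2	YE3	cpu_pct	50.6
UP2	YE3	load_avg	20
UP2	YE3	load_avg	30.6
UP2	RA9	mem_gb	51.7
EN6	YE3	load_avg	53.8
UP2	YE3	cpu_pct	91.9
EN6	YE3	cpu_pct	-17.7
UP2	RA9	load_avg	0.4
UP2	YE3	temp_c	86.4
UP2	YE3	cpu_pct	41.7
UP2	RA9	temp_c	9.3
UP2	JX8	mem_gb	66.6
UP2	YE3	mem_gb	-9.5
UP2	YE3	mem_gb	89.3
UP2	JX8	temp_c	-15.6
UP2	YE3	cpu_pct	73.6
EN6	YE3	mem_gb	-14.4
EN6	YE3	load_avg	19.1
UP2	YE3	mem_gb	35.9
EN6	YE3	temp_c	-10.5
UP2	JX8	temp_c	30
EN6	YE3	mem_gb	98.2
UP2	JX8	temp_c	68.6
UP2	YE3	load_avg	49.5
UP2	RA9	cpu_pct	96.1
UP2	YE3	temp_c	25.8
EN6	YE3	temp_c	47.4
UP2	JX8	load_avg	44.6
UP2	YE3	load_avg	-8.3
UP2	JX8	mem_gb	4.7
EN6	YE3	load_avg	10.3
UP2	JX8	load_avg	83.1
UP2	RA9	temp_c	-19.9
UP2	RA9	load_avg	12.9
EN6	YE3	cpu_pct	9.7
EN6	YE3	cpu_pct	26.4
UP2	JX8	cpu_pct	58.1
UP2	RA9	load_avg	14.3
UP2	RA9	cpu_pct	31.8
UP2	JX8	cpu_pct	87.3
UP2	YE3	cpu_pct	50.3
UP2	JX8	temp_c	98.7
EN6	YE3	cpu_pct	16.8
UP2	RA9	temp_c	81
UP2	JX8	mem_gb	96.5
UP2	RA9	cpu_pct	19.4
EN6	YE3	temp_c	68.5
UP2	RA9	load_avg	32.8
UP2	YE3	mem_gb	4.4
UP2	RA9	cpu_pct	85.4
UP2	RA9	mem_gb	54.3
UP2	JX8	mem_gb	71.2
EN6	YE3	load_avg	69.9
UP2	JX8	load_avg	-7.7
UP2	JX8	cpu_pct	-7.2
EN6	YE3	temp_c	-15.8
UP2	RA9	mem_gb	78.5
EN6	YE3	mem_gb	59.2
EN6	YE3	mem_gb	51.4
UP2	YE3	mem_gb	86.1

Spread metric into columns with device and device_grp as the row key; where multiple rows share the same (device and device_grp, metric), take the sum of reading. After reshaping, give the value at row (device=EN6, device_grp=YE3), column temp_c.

96

Rows with device=EN6, device_grp=YE3 and metric=temp_c: reading values are 6.4, -10.5, 47.4, 68.5, -15.8.
6.4 + -10.5 + 47.4 + 68.5 + -15.8 = 96.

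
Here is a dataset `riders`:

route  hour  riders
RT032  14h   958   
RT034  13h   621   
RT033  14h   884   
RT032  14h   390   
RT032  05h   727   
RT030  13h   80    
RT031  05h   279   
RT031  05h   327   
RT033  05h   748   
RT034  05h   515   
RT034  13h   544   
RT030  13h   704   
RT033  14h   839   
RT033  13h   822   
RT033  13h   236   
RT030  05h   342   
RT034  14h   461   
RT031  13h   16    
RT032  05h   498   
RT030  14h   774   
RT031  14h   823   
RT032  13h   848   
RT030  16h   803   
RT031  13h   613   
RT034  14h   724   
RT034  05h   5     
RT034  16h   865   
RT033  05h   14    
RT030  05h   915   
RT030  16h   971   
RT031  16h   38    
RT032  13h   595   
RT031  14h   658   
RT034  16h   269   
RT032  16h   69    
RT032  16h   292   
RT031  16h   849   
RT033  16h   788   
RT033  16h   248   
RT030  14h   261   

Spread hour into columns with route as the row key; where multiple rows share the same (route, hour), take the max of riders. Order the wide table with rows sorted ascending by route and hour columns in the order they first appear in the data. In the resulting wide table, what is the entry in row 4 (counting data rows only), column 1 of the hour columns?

884

With rows sorted ascending by route, row 4 is route=RT033. hour columns in first-appearance order: 14h, 13h, 05h, 16h; column 1 is 14h.
Long rows with route=RT033, hour=14h: max(884, 839) = 884.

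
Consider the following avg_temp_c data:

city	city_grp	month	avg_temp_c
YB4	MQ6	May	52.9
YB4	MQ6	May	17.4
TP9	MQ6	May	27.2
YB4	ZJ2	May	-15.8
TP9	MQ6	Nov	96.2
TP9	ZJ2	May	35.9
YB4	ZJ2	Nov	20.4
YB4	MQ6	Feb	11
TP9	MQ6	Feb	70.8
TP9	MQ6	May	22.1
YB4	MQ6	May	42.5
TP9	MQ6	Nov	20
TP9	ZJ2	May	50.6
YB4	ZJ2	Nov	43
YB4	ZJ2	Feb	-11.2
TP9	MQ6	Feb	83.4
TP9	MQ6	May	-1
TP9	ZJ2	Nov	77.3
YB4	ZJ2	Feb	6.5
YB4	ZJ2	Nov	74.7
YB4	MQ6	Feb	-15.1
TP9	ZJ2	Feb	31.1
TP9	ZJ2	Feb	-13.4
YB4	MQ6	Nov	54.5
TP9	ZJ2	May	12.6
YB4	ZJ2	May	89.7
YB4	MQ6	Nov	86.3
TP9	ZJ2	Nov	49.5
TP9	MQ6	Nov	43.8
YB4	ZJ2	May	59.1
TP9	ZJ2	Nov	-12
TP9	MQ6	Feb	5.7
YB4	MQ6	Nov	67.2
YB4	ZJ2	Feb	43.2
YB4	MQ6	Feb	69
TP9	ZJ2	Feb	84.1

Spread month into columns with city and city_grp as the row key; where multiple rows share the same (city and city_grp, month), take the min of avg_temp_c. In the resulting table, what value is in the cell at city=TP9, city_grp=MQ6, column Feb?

Rows with city=TP9, city_grp=MQ6 and month=Feb: avg_temp_c values are 70.8, 83.4, 5.7.
min(70.8, 83.4, 5.7) = 5.7.

5.7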